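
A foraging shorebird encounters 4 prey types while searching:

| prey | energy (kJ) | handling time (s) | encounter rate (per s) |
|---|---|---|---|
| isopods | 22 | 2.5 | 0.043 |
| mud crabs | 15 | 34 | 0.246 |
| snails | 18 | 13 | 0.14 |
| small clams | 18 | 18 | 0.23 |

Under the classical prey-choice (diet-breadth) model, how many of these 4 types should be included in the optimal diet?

Profitabilities (E/h, kJ/s): isopods 8.8, snails 1.38, small clams 1, mud crabs 0.441. Add prey in this order while the next type's profitability exceeds the intake rate on those already taken.
Rate on top 1: 0.8542. snails: 1.38 > 0.8542 → include.
Rate on top 2: 1.184. small clams: 1 < 1.184 → exclude; stop.
Optimal diet: isopods, snails — 2 of 4 types.

2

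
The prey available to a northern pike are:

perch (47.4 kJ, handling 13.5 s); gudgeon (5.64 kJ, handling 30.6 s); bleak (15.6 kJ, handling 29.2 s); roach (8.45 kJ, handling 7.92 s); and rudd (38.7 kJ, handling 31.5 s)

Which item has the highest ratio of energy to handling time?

Profitability E/h (kJ/s): perch = 47.4/13.5 = 3.51, gudgeon = 5.64/30.6 = 0.184, bleak = 15.6/29.2 = 0.534, roach = 8.45/7.92 = 1.07, rudd = 38.7/31.5 = 1.23.
Ranked: perch > rudd > roach > bleak > gudgeon.

perch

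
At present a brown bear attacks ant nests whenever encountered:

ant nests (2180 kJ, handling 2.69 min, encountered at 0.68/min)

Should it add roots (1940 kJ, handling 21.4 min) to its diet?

Intake rate on the current diet: R = (0.68×2180) / (1 + 0.68×2.69) = 1482/2.829 = 524 kJ/min.
roots: E/h = 1940/21.4 = 90.65 kJ/min.
90.65 < 524, so adding roots would lower the average — exclude it.

No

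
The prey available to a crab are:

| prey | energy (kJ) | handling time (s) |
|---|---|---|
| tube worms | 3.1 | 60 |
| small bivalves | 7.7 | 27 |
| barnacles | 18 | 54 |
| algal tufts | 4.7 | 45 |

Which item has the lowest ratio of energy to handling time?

Profitability E/h (kJ/s): tube worms = 3.1/60 = 0.0517, small bivalves = 7.7/27 = 0.285, barnacles = 18/54 = 0.333, algal tufts = 4.7/45 = 0.104.
Ranked: barnacles > small bivalves > algal tufts > tube worms.

tube worms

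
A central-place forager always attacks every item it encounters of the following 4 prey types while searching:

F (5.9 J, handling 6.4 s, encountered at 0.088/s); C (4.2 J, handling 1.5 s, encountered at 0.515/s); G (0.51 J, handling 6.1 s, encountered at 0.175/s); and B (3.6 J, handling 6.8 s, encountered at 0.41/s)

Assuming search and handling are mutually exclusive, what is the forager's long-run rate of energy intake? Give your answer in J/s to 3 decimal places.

R = (0.088×5.9 + 0.515×4.2 + 0.175×0.51 + 0.41×3.6) / (1 + 0.088×6.4 + 0.515×1.5 + 0.175×6.1 + 0.41×6.8) = 4.247/6.191 = 0.686 J/s.

0.686 J/s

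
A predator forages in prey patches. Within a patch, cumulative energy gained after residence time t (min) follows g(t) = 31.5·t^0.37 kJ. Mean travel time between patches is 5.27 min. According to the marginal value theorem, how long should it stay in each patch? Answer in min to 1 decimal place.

3.1 min

By the marginal value theorem, leave when the instantaneous gain rate g'(t) equals the habitat-wide average g(t)/(T + t).
g'(t) = 0.37·31.5·t^-0.63. Setting 0.37·31.5·t^-0.63 = 31.5·t^0.37/(5.27+t) gives 0.37(5.27+t) = t, so 0.63·t = 0.37×5.27.
t* = 0.37×5.27/0.63 = 3.095 min.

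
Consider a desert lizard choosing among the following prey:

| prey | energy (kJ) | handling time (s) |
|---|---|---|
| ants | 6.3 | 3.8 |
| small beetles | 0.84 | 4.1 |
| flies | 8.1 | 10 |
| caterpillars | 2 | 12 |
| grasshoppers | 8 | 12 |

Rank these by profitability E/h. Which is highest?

ants

Profitability E/h (kJ/s): ants = 6.3/3.8 = 1.66, small beetles = 0.84/4.1 = 0.205, flies = 8.1/10 = 0.81, caterpillars = 2/12 = 0.167, grasshoppers = 8/12 = 0.667.
Ranked: ants > flies > grasshoppers > small beetles > caterpillars.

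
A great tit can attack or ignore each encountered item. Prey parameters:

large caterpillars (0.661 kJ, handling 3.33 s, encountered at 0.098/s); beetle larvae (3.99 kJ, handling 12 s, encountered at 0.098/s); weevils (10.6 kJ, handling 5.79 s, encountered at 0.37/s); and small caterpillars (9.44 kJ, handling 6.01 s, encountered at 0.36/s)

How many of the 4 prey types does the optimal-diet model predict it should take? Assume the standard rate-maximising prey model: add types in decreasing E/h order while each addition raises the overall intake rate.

2

Profitabilities (E/h, kJ/s): weevils 1.83, small caterpillars 1.57, beetle larvae 0.333, large caterpillars 0.198. Add prey in this order while the next type's profitability exceeds the intake rate on those already taken.
Rate on top 1: 1.248. small caterpillars: 1.57 > 1.248 → include.
Rate on top 2: 1.38. beetle larvae: 0.333 < 1.38 → exclude; stop.
Optimal diet: weevils, small caterpillars — 2 of 4 types.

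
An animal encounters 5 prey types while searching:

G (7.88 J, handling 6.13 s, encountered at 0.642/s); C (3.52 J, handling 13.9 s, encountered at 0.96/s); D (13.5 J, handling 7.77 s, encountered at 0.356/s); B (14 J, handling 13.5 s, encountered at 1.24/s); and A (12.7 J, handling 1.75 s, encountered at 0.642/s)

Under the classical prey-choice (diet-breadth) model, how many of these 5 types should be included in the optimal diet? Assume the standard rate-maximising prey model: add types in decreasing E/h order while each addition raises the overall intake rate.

1

Profitabilities (E/h, J/s): A 7.26, D 1.74, G 1.29, B 1.04, C 0.253. Add prey in this order while the next type's profitability exceeds the intake rate on those already taken.
Rate on top 1: 3.84. D: 1.74 < 3.84 → exclude; stop.
Optimal diet: A — 1 of 5 types.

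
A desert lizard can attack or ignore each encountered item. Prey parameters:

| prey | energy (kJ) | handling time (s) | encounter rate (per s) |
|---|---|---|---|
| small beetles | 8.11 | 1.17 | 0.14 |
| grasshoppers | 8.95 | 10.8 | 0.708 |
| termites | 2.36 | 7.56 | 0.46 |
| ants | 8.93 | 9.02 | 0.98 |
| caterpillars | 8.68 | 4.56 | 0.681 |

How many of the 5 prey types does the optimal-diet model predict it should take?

2

Profitabilities (E/h, kJ/s): small beetles 6.93, caterpillars 1.9, ants 0.99, grasshoppers 0.829, termites 0.312. Add prey in this order while the next type's profitability exceeds the intake rate on those already taken.
Rate on top 1: 0.9756. caterpillars: 1.9 > 0.9756 → include.
Rate on top 2: 1.651. ants: 0.99 < 1.651 → exclude; stop.
Optimal diet: small beetles, caterpillars — 2 of 5 types.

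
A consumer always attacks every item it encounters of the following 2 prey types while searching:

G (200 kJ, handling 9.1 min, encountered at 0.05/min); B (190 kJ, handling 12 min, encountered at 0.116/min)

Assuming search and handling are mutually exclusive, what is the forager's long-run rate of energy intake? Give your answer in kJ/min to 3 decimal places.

11.254 kJ/min

Energy encountered per unit search time: 0.05×200 + 0.116×190 = 32.04 kJ/min.
Handling time per unit search time: 0.05×9.1 + 0.116×12 = 1.847.
Rate = 32.04/(1 + 1.847) = 11.25 kJ/min.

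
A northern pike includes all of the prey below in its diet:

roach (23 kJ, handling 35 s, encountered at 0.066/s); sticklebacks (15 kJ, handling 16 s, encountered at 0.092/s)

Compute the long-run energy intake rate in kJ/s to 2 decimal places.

R = Σλ_iE_i / (1 + Σλ_ih_i)
Numerator: 0.066×23 + 0.092×15 = 2.898
Denominator: 1 + 0.066×35 + 0.092×16 = 4.782
R = 2.898/4.782 = 0.606 kJ/s

0.61 kJ/s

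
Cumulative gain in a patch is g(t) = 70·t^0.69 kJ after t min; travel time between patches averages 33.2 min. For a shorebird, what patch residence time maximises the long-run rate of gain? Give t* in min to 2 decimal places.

73.90 min

Optimal t* satisfies g'(t*) = g(t*)/(T + t*).
g'(t) = 0.69·70·t^-0.31. Setting 0.69·70·t^-0.31 = 70·t^0.69/(33.2+t) gives 0.69(33.2+t) = t, so 0.31·t = 0.69×33.2.
t* = 0.69×33.2/0.31 = 73.9 min.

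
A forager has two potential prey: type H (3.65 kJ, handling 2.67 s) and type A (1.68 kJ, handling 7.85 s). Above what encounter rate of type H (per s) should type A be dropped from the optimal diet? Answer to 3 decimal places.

0.070 per s

The zero-one rule: include type A iff E₂/h₂ > λE₁/(1+λh₁). Equality gives the switch point.
λE₁h₂ = E₂ + λE₂h₁ ⇒ λ = E₂/(E₁h₂ − E₂h₁) = 1.68/(28.65 − 4.486) = 0.06952 per s.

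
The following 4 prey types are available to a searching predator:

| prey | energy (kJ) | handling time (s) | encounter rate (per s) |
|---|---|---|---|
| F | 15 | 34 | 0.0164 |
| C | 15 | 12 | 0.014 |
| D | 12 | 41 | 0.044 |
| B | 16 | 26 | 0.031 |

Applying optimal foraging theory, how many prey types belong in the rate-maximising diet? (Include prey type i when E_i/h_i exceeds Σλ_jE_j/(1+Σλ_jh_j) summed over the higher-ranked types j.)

E/h in descending order: C 1.25, B 0.615, F 0.441, D 0.293 kJ/s. The optimal diet is the largest prefix of this list for which every included type satisfies E_i/h_i > R on the types above it.
Rate on top 1: 0.1798. B: 0.615 > 0.1798 → include.
Rate on top 2: 0.3576. F: 0.441 > 0.3576 → include.
Rate on top 3: 0.376. D: 0.293 < 0.376 → exclude; stop.
Optimal diet: C, B, F — 3 of 4 types.

3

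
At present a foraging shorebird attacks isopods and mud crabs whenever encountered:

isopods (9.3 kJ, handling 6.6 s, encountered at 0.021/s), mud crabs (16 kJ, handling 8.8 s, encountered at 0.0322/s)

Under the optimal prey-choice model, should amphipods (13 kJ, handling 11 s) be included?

Intake rate on the current diet: R = (0.021×9.3 + 0.0322×16) / (1 + 0.021×6.6 + 0.0322×8.8) = 0.7105/1.422 = 0.4997 kJ/s.
Profitability of amphipods: 13/11 = 1.182 kJ/s.
1.182 > 0.4997, so adding amphipods raises the average — include it.

Yes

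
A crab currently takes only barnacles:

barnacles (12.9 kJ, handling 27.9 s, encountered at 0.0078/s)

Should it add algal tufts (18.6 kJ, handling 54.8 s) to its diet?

On barnacles alone, R = ΣλE/(1+Σλh) = 0.1006/1.218 = 0.08264 kJ/s.
Profitability of algal tufts: 18.6/54.8 = 0.3394 kJ/s.
Since 0.3394 > R, including algal tufts increases the long-run rate.

Yes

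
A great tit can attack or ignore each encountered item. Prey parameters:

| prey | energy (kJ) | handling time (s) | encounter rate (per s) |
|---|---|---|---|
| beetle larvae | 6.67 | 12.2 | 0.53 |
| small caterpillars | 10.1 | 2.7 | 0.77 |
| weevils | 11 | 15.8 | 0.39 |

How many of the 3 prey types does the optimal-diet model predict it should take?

Profitabilities (E/h, kJ/s): small caterpillars 3.74, weevils 0.696, beetle larvae 0.547. Add prey in this order while the next type's profitability exceeds the intake rate on those already taken.
Rate on top 1: 2.526. weevils: 0.696 < 2.526 → exclude; stop.
Optimal diet: small caterpillars — 1 of 3 types.

1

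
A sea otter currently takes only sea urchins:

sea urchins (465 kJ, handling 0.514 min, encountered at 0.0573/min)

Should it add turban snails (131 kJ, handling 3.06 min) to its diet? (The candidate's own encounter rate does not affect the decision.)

Yes

On sea urchins alone, R = ΣλE/(1+Σλh) = 26.64/1.029 = 25.88 kJ/min.
turban snails: E/h = 131/3.06 = 42.81 kJ/min.
42.81 > 25.88, so adding turban snails raises the average — include it.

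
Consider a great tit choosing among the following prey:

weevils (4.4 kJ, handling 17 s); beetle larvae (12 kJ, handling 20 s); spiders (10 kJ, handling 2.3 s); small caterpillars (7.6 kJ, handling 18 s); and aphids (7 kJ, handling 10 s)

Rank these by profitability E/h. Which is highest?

spiders

In descending order of E/h:
spiders: 10/2.3 = 4.35 kJ/s
aphids: 7/10 = 0.7 kJ/s
beetle larvae: 12/20 = 0.6 kJ/s
small caterpillars: 7.6/18 = 0.422 kJ/s
weevils: 4.4/17 = 0.259 kJ/s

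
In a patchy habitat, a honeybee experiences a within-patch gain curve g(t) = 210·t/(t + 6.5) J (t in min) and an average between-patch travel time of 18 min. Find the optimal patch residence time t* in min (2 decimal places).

10.82 min

Optimal t* satisfies g'(t*) = g(t*)/(T + t*).
g'(t) = 210·6.5/(t + 6.5)². Setting 210·6.5/(t+6.5)² = 210t/[(t+6.5)(18+t)] gives 6.5(18+t) = t(t+6.5), so t² = 6.5×18 = 117.
t* = √117 = 10.82 min.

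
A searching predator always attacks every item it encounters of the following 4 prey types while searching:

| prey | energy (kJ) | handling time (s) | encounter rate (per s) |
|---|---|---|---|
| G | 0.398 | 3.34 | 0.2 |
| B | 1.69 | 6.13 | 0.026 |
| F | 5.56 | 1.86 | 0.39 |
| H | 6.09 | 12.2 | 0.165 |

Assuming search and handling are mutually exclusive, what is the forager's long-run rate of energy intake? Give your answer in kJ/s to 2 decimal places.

0.72 kJ/s

Energy encountered per unit search time: 0.2×0.398 + 0.026×1.69 + 0.39×5.56 + 0.165×6.09 = 3.297 kJ/s.
Handling time per unit search time: 0.2×3.34 + 0.026×6.13 + 0.39×1.86 + 0.165×12.2 = 3.566.
Rate = 3.297/(1 + 3.566) = 0.7221 kJ/s.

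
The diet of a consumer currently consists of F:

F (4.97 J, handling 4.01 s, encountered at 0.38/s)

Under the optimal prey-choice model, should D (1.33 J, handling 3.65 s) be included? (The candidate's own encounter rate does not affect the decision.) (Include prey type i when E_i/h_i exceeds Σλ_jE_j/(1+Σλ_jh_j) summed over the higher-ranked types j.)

No

On F alone, R = ΣλE/(1+Σλh) = 1.889/2.524 = 0.7483 J/s.
D: E/h = 1.33/3.65 = 0.3644 J/s.
0.3644 < 0.7483, so adding D would lower the average — exclude it.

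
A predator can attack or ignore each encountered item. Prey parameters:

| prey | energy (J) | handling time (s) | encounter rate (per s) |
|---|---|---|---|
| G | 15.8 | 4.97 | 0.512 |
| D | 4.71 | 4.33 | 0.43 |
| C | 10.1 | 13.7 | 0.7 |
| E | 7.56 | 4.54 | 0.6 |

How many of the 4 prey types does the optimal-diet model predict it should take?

E/h in descending order: G 3.18, E 1.67, D 1.09, C 0.737 J/s. The optimal diet is the largest prefix of this list for which every included type satisfies E_i/h_i > R on the types above it.
Rate on top 1: 2.282. E: 1.67 < 2.282 → exclude; stop.
Optimal diet: G — 1 of 4 types.

1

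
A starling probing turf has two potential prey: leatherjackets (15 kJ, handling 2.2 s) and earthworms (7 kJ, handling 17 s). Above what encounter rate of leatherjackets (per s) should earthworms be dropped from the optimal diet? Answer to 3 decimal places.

0.029 per s

Drop earthworms once their profitability E₂/h₂ falls below the rate achievable on leatherjackets alone: E₂/h₂ = λE₁/(1 + λh₁).
Solve for λ: λE₁h₂ = E₂(1 + λh₁) → λ(E₁h₂ − E₂h₁) = E₂ → λ = E₂/(E₁h₂ − E₂h₁).
λ = 7/(15×17 − 7×2.2) = 7/239.6 = 0.02922 per s.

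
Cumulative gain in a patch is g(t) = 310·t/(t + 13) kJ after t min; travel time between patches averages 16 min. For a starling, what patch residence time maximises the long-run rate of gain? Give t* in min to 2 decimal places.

Maximise g(t)/(T+t): set derivative to zero → g'(t)(T+t) = g(t).
g'(t) = 310·13/(t + 13)². Setting 310·13/(t+13)² = 310t/[(t+13)(16+t)] gives 13(16+t) = t(t+13), so t² = 13×16 = 208.
t* = √208 = 14.42 min.

14.42 min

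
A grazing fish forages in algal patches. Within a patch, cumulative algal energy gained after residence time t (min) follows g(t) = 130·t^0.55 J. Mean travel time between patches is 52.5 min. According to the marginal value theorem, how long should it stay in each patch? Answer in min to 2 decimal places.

Optimal t* satisfies g'(t*) = g(t*)/(T + t*).
g'(t) = 0.55·130·t^-0.45. Setting 0.55·130·t^-0.45 = 130·t^0.55/(52.5+t) gives 0.55(52.5+t) = t, so 0.45·t = 0.55×52.5.
t* = 0.55×52.5/0.45 = 64.17 min.

64.17 min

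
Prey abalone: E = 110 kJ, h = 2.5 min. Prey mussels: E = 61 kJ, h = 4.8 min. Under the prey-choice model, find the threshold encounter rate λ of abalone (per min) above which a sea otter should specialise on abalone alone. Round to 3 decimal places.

0.162 per min

The zero-one rule: include mussels iff E₂/h₂ > λE₁/(1+λh₁). Equality gives the switch point.
λE₁h₂ = E₂ + λE₂h₁ ⇒ λ = E₂/(E₁h₂ − E₂h₁) = 61/(528 − 152.5) = 0.1625 per min.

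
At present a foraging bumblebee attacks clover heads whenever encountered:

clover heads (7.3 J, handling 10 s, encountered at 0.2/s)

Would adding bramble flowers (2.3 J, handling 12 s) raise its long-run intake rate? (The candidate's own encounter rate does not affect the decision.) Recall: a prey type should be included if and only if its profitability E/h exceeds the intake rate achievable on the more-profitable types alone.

Current rate: (0.2×7.3)/(1 + 0.2×10) = 0.4867 J/s.
Profitability of bramble flowers: 2.3/12 = 0.1917 J/s.
0.1917 < 0.4867, so adding bramble flowers would lower the average — exclude it.

No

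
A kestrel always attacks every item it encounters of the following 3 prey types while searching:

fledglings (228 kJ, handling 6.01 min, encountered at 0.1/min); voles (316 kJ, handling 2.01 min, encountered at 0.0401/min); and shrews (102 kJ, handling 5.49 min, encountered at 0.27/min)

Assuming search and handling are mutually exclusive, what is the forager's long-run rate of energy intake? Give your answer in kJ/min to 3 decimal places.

R = Σλ_iE_i / (1 + Σλ_ih_i)
Numerator: 0.1×228 + 0.0401×316 + 0.27×102 = 63.01
Denominator: 1 + 0.1×6.01 + 0.0401×2.01 + 0.27×5.49 = 3.164
R = 63.01/3.164 = 19.92 kJ/min

19.916 kJ/min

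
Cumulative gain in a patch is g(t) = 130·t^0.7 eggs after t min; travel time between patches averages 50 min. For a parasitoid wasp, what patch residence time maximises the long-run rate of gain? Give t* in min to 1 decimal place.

116.7 min

Maximise g(t)/(T+t): set derivative to zero → g'(t)(T+t) = g(t).
g'(t) = 0.7·130·t^-0.3. Setting 0.7·130·t^-0.3 = 130·t^0.7/(50+t) gives 0.7(50+t) = t, so 0.30·t = 0.7×50.
t* = 0.7×50/0.30 = 116.7 min.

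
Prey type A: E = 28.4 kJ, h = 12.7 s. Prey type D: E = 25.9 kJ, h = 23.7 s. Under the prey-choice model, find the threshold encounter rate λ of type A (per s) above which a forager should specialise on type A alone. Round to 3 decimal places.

The zero-one rule: include type D iff E₂/h₂ > λE₁/(1+λh₁). Equality gives the switch point.
λE₁h₂ = E₂ + λE₂h₁ ⇒ λ = E₂/(E₁h₂ − E₂h₁) = 25.9/(673.1 − 328.9) = 0.07526 per s.

0.075 per s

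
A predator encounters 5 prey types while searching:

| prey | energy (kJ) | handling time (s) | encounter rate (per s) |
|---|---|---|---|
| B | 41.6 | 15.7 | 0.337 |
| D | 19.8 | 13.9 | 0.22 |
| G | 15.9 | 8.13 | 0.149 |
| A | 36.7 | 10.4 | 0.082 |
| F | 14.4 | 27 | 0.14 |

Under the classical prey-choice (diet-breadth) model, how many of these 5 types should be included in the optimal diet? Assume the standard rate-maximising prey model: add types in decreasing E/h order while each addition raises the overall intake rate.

Profitabilities (E/h, kJ/s): A 3.53, B 2.65, G 1.96, D 1.42, F 0.533. Add prey in this order while the next type's profitability exceeds the intake rate on those already taken.
Rate on top 1: 1.624. B: 2.65 > 1.624 → include.
Rate on top 2: 2.384. G: 1.96 < 2.384 → exclude; stop.
Optimal diet: A, B — 2 of 5 types.

2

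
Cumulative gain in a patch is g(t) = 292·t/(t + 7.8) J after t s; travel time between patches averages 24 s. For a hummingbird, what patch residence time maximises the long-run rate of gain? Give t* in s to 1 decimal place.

Optimal t* satisfies g'(t*) = g(t*)/(T + t*).
g'(t) = 292·7.8/(t + 7.8)². Setting 292·7.8/(t+7.8)² = 292t/[(t+7.8)(24+t)] gives 7.8(24+t) = t(t+7.8), so t² = 7.8×24 = 187.2.
t* = √187.2 = 13.68 s.

13.7 s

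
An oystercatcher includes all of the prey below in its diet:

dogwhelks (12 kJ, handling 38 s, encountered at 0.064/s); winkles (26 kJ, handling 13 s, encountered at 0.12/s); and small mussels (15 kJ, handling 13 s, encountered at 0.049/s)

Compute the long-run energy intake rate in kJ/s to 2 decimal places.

R = Σλ_iE_i / (1 + Σλ_ih_i)
Numerator: 0.064×12 + 0.12×26 + 0.049×15 = 4.623
Denominator: 1 + 0.064×38 + 0.12×13 + 0.049×13 = 5.629
R = 4.623/5.629 = 0.8213 kJ/s

0.82 kJ/s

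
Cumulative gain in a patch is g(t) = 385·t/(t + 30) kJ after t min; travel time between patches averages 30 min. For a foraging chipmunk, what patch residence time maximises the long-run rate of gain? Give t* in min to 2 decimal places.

By the marginal value theorem, leave when the instantaneous gain rate g'(t) equals the habitat-wide average g(t)/(T + t).
g'(t) = 385·30/(t + 30)². Setting 385·30/(t+30)² = 385t/[(t+30)(30+t)] gives 30(30+t) = t(t+30), so t² = 30×30 = 900.
t* = √900 = 30 min.

30.00 min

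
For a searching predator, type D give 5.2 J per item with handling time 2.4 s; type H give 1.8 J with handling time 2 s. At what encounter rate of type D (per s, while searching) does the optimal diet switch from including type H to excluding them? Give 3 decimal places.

0.296 per s

Drop type H once their profitability E₂/h₂ falls below the rate achievable on type D alone: E₂/h₂ = λE₁/(1 + λh₁).
Solve for λ: λE₁h₂ = E₂(1 + λh₁) → λ(E₁h₂ − E₂h₁) = E₂ → λ = E₂/(E₁h₂ − E₂h₁).
λ = 1.8/(5.2×2 − 1.8×2.4) = 1.8/6.08 = 0.2961 per s.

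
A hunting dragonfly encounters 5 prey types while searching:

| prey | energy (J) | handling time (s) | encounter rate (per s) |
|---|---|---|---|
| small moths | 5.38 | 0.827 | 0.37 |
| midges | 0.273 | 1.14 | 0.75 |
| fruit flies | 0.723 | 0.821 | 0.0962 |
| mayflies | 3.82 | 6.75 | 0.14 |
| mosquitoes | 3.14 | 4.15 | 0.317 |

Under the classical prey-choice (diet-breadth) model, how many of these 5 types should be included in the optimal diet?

1

Rank by E/h (J/s): small moths 6.51, fruit flies 0.881, mosquitoes 0.757, mayflies 0.566, midges 0.239. Include each in turn until the next type's E/h falls below the running intake rate.
Rate on top 1: 1.524. fruit flies: 0.881 < 1.524 → exclude; stop.
Optimal diet: small moths — 1 of 5 types.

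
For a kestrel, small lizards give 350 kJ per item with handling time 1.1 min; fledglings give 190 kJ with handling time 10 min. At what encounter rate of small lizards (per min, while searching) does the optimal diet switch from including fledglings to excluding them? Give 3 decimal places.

Drop fledglings once their profitability E₂/h₂ falls below the rate achievable on small lizards alone: E₂/h₂ = λE₁/(1 + λh₁).
Solve for λ: λE₁h₂ = E₂(1 + λh₁) → λ(E₁h₂ − E₂h₁) = E₂ → λ = E₂/(E₁h₂ − E₂h₁).
λ = 190/(350×10 − 190×1.1) = 190/3291 = 0.05773 per min.

0.058 per min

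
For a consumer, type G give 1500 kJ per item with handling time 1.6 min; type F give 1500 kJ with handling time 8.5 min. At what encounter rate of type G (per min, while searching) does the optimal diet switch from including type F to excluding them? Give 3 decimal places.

0.145 per min

The zero-one rule: include type F iff E₂/h₂ > λE₁/(1+λh₁). Equality gives the switch point.
λE₁h₂ = E₂ + λE₂h₁ ⇒ λ = E₂/(E₁h₂ − E₂h₁) = 1500/(1.275e+04 − 2400) = 0.1449 per min.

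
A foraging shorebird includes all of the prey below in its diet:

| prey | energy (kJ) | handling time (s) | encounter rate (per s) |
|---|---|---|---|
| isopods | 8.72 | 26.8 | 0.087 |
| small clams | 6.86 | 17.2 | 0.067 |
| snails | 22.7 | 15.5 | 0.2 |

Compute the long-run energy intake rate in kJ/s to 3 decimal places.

0.759 kJ/s

R = (0.087×8.72 + 0.067×6.86 + 0.2×22.7) / (1 + 0.087×26.8 + 0.067×17.2 + 0.2×15.5) = 5.758/7.584 = 0.7593 kJ/s.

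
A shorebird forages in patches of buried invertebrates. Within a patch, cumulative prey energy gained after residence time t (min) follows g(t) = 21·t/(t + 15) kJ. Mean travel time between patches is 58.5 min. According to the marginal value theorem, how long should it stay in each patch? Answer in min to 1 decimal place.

29.6 min

Optimal t* satisfies g'(t*) = g(t*)/(T + t*).
g'(t) = 21·15/(t + 15)². Setting 21·15/(t+15)² = 21t/[(t+15)(58.5+t)] gives 15(58.5+t) = t(t+15), so t² = 15×58.5 = 877.5.
t* = √877.5 = 29.62 min.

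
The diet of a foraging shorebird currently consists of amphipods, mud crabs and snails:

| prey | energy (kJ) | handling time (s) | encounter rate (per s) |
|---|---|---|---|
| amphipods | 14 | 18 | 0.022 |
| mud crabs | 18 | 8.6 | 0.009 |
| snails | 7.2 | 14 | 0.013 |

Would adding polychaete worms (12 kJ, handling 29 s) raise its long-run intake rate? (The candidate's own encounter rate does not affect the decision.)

Yes

On amphipods, mud crabs and snails alone, R = ΣλE/(1+Σλh) = 0.5636/1.655 = 0.3405 kJ/s.
Profitability of polychaete worms: 12/29 = 0.4138 kJ/s.
0.4138 > 0.3405, so adding polychaete worms raises the average — include it.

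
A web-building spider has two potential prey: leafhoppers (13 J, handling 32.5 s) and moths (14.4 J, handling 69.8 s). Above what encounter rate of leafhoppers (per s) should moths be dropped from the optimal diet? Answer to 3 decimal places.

At the threshold, the rate on leafhoppers alone equals the profitability of moths: λ·13/(1 + λ·32.5) = 14.4/69.8 = 0.2063.
Rearranging, λ(13 − 0.2063×32.5) = 0.2063, so λ = 0.2063/6.295 = 0.03277 per s.

0.033 per s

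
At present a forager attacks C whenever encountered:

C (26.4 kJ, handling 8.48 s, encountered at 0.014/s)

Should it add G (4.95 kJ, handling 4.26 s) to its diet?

Intake rate on the current diet: R = (0.014×26.4) / (1 + 0.014×8.48) = 0.3696/1.119 = 0.3304 kJ/s.
G: E/h = 4.95/4.26 = 1.162 kJ/s.
Since 1.162 > R, including G increases the long-run rate.

Yes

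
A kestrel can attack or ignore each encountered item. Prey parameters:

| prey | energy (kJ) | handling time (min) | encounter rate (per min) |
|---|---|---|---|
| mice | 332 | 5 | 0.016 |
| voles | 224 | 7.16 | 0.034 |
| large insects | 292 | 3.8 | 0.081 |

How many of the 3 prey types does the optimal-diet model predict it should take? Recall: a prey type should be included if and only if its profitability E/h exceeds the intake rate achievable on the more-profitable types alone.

3

Rank by E/h (kJ/min): large insects 76.8, mice 66.4, voles 31.3. Include each in turn until the next type's E/h falls below the running intake rate.
Rate on top 1: 18.09. mice: 66.4 > 18.09 → include.
Rate on top 2: 20.87. voles: 31.3 > 20.87 → include.
Optimal diet: large insects, mice, voles — 3 of 3 types.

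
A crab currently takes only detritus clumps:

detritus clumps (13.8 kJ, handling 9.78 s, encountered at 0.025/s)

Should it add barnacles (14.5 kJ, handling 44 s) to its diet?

Yes

Current rate: (0.025×13.8)/(1 + 0.025×9.78) = 0.2772 kJ/s.
barnacles: E/h = 14.5/44 = 0.3295 kJ/s.
0.3295 > 0.2772, so adding barnacles raises the average — include it.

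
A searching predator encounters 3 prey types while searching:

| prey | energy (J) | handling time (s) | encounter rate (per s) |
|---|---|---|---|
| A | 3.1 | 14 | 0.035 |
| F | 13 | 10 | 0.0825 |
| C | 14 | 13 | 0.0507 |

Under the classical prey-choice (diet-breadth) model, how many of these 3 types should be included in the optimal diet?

E/h in descending order: F 1.3, C 1.08, A 0.221 J/s. The optimal diet is the largest prefix of this list for which every included type satisfies E_i/h_i > R on the types above it.
Rate on top 1: 0.5877. C: 1.08 > 0.5877 → include.
Rate on top 2: 0.7175. A: 0.221 < 0.7175 → exclude; stop.
Optimal diet: F, C — 2 of 3 types.

2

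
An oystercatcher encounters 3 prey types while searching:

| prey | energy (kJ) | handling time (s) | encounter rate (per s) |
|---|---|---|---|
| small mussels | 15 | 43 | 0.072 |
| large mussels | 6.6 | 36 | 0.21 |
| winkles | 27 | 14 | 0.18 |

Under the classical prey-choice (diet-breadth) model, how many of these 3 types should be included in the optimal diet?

Rank by E/h (kJ/s): winkles 1.93, small mussels 0.349, large mussels 0.183. Include each in turn until the next type's E/h falls below the running intake rate.
Rate on top 1: 1.381. small mussels: 0.349 < 1.381 → exclude; stop.
Optimal diet: winkles — 1 of 3 types.

1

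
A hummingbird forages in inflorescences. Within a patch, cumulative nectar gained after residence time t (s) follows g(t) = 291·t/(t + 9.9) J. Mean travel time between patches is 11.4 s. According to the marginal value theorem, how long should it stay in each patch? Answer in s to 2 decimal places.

By the marginal value theorem, leave when the instantaneous gain rate g'(t) equals the habitat-wide average g(t)/(T + t).
g'(t) = 291·9.9/(t + 9.9)². Setting 291·9.9/(t+9.9)² = 291t/[(t+9.9)(11.4+t)] gives 9.9(11.4+t) = t(t+9.9), so t² = 9.9×11.4 = 112.9.
t* = √112.9 = 10.62 s.

10.62 s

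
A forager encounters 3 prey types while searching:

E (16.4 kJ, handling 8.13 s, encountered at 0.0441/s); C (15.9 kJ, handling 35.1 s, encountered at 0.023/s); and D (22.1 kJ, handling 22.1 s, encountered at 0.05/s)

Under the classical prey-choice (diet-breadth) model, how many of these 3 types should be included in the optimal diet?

2

E/h in descending order: E 2.02, D 1, C 0.453 kJ/s. The optimal diet is the largest prefix of this list for which every included type satisfies E_i/h_i > R on the types above it.
Rate on top 1: 0.5324. D: 1 > 0.5324 → include.
Rate on top 2: 0.7421. C: 0.453 < 0.7421 → exclude; stop.
Optimal diet: E, D — 2 of 3 types.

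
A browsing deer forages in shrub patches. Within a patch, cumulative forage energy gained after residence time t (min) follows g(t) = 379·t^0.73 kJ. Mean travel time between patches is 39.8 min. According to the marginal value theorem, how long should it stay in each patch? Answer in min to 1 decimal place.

107.6 min

By the marginal value theorem, leave when the instantaneous gain rate g'(t) equals the habitat-wide average g(t)/(T + t).
g'(t) = 0.73·379·t^-0.27. Setting 0.73·379·t^-0.27 = 379·t^0.73/(39.8+t) gives 0.73(39.8+t) = t, so 0.27·t = 0.73×39.8.
t* = 0.73×39.8/0.27 = 107.6 min.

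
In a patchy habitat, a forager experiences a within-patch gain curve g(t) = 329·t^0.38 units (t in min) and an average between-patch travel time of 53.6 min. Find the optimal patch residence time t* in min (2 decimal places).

By the marginal value theorem, leave when the instantaneous gain rate g'(t) equals the habitat-wide average g(t)/(T + t).
g'(t) = 0.38·329·t^-0.62. Setting 0.38·329·t^-0.62 = 329·t^0.38/(53.6+t) gives 0.38(53.6+t) = t, so 0.62·t = 0.38×53.6.
t* = 0.38×53.6/0.62 = 32.85 min.

32.85 min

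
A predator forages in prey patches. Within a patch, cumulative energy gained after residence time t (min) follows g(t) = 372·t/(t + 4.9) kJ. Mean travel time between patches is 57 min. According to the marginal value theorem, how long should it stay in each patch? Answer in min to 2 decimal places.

Maximise g(t)/(T+t): set derivative to zero → g'(t)(T+t) = g(t).
g'(t) = 372·4.9/(t + 4.9)². Setting 372·4.9/(t+4.9)² = 372t/[(t+4.9)(57+t)] gives 4.9(57+t) = t(t+4.9), so t² = 4.9×57 = 279.3.
t* = √279.3 = 16.71 min.

16.71 min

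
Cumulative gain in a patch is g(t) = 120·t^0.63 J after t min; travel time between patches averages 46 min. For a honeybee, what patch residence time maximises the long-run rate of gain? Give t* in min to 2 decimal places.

78.32 min

By the marginal value theorem, leave when the instantaneous gain rate g'(t) equals the habitat-wide average g(t)/(T + t).
g'(t) = 0.63·120·t^-0.37. Setting 0.63·120·t^-0.37 = 120·t^0.63/(46+t) gives 0.63(46+t) = t, so 0.37·t = 0.63×46.
t* = 0.63×46/0.37 = 78.32 min.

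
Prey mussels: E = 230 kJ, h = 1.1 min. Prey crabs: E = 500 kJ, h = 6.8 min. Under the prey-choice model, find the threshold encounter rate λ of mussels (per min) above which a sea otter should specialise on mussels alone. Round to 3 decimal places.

0.493 per min

The zero-one rule: include crabs iff E₂/h₂ > λE₁/(1+λh₁). Equality gives the switch point.
λE₁h₂ = E₂ + λE₂h₁ ⇒ λ = E₂/(E₁h₂ − E₂h₁) = 500/(1564 − 550) = 0.4931 per min.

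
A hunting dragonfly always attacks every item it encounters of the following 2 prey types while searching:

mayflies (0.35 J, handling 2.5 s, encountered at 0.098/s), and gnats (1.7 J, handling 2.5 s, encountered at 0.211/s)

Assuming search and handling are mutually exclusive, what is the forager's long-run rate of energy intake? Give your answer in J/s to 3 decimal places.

0.222 J/s

Energy encountered per unit search time: 0.098×0.35 + 0.211×1.7 = 0.393 J/s.
Handling time per unit search time: 0.098×2.5 + 0.211×2.5 = 0.7725.
Rate = 0.393/(1 + 0.7725) = 0.2217 J/s.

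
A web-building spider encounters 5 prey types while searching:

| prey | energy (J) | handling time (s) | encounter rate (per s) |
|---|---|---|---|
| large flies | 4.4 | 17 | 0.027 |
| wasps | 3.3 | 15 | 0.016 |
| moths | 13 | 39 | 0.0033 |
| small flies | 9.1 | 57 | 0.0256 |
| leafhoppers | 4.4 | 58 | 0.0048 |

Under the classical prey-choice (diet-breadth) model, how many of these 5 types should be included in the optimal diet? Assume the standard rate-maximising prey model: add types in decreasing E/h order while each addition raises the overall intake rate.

4

E/h in descending order: moths 0.333, large flies 0.259, wasps 0.22, small flies 0.16, leafhoppers 0.0759 J/s. The optimal diet is the largest prefix of this list for which every included type satisfies E_i/h_i > R on the types above it.
Rate on top 1: 0.03801. large flies: 0.259 > 0.03801 → include.
Rate on top 2: 0.1018. wasps: 0.22 > 0.1018 → include.
Rate on top 3: 0.1174. small flies: 0.16 > 0.1174 → include.
Rate on top 4: 0.1361. leafhoppers: 0.0759 < 0.1361 → exclude; stop.
Optimal diet: moths, large flies, wasps, small flies — 4 of 5 types.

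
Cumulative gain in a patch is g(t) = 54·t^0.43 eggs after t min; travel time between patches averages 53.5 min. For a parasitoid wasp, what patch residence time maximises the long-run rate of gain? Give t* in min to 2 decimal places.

By the marginal value theorem, leave when the instantaneous gain rate g'(t) equals the habitat-wide average g(t)/(T + t).
g'(t) = 0.43·54·t^-0.57. Setting 0.43·54·t^-0.57 = 54·t^0.43/(53.5+t) gives 0.43(53.5+t) = t, so 0.57·t = 0.43×53.5.
t* = 0.43×53.5/0.57 = 40.36 min.

40.36 min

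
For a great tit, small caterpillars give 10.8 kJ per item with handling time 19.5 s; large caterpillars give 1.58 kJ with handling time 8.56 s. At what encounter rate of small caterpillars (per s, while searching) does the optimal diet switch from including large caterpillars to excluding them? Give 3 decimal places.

Drop large caterpillars once their profitability E₂/h₂ falls below the rate achievable on small caterpillars alone: E₂/h₂ = λE₁/(1 + λh₁).
Solve for λ: λE₁h₂ = E₂(1 + λh₁) → λ(E₁h₂ − E₂h₁) = E₂ → λ = E₂/(E₁h₂ − E₂h₁).
λ = 1.58/(10.8×8.56 − 1.58×19.5) = 1.58/61.64 = 0.02563 per s.

0.026 per s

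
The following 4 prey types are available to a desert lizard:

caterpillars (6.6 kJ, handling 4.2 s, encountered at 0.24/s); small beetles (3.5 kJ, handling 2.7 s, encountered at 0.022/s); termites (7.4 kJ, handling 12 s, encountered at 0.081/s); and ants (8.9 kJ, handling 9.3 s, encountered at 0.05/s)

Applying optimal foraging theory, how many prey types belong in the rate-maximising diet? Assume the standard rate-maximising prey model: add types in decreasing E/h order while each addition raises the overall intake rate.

3

Profitabilities (E/h, kJ/s): caterpillars 1.57, small beetles 1.3, ants 0.957, termites 0.617. Add prey in this order while the next type's profitability exceeds the intake rate on those already taken.
Rate on top 1: 0.7888. small beetles: 1.3 > 0.7888 → include.
Rate on top 2: 0.8034. ants: 0.957 > 0.8034 → include.
Rate on top 3: 0.8316. termites: 0.617 < 0.8316 → exclude; stop.
Optimal diet: caterpillars, small beetles, ants — 3 of 4 types.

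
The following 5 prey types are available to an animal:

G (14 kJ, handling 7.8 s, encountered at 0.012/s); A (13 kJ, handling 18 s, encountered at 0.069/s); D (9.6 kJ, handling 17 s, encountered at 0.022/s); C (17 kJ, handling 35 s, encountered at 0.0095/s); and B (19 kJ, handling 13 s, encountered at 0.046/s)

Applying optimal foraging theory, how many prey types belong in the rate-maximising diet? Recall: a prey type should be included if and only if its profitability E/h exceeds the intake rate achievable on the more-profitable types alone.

3

Rank by E/h (kJ/s): G 1.79, B 1.46, A 0.722, D 0.565, C 0.486. Include each in turn until the next type's E/h falls below the running intake rate.
Rate on top 1: 0.1536. B: 1.46 > 0.1536 → include.
Rate on top 2: 0.616. A: 0.722 > 0.616 → include.
Rate on top 3: 0.661. D: 0.565 < 0.661 → exclude; stop.
Optimal diet: G, B, A — 3 of 5 types.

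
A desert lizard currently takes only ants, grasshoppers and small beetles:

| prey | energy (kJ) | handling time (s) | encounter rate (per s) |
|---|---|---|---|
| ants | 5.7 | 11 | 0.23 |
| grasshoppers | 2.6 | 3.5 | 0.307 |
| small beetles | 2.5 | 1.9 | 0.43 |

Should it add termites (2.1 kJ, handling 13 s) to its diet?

Current rate: (0.23×5.7 + 0.307×2.6 + 0.43×2.5)/(1 + 0.23×11 + 0.307×3.5 + 0.43×1.9) = 0.5873 kJ/s.
termites: E/h = 2.1/13 = 0.1615 kJ/s.
Since 0.1615 < R, time spent handling termites is better spent searching.

No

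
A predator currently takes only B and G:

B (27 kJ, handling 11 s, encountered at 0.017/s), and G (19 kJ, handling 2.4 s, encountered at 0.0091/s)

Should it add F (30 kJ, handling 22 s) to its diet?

Intake rate on the current diet: R = (0.017×27 + 0.0091×19) / (1 + 0.017×11 + 0.0091×2.4) = 0.6319/1.209 = 0.5227 kJ/s.
F: E/h = 30/22 = 1.364 kJ/s.
1.364 > 0.5227, so adding F raises the average — include it.

Yes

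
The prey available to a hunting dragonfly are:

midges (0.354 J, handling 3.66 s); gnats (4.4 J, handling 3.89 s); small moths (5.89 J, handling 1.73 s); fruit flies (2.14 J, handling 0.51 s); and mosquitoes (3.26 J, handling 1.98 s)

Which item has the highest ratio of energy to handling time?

fruit flies

In descending order of E/h:
fruit flies: 2.14/0.51 = 4.2 J/s
small moths: 5.89/1.73 = 3.4 J/s
mosquitoes: 3.26/1.98 = 1.65 J/s
gnats: 4.4/3.89 = 1.13 J/s
midges: 0.354/3.66 = 0.0967 J/s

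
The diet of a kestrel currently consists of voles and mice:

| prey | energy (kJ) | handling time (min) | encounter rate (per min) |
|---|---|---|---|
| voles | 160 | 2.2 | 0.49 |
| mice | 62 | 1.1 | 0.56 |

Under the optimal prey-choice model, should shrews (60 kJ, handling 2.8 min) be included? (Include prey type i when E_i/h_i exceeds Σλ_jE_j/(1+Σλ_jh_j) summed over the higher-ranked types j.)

No

On voles and mice alone, R = ΣλE/(1+Σλh) = 113.1/2.694 = 41.99 kJ/min.
shrews: E/h = 60/2.8 = 21.43 kJ/min.
Since 21.43 < R, time spent handling shrews is better spent searching.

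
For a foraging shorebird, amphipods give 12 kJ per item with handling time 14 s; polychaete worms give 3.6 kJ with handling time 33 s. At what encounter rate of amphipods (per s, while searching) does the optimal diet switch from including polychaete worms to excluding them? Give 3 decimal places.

0.010 per s

Drop polychaete worms once their profitability E₂/h₂ falls below the rate achievable on amphipods alone: E₂/h₂ = λE₁/(1 + λh₁).
Solve for λ: λE₁h₂ = E₂(1 + λh₁) → λ(E₁h₂ − E₂h₁) = E₂ → λ = E₂/(E₁h₂ − E₂h₁).
λ = 3.6/(12×33 − 3.6×14) = 3.6/345.6 = 0.01042 per s.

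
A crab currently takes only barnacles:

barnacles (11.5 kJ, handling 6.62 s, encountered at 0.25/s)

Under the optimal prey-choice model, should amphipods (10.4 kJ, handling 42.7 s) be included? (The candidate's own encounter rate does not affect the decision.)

No

On barnacles alone, R = ΣλE/(1+Σλh) = 2.875/2.655 = 1.083 kJ/s.
amphipods: E/h = 10.4/42.7 = 0.2436 kJ/s.
0.2436 < 1.083, so adding amphipods would lower the average — exclude it.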